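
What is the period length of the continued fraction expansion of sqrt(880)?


Run the CF algorithm for sqrt(880).
a_0 = floor(sqrt(880)) = 29; set m_0=0, q_0=1.
Recurrence: m' = q*a - m,  q' = (d - m'^2)/q,  a' = floor((a_0 + m')/q').
  step 1: m=29, q=39, a=1
  step 2: m=10, q=20, a=1
  step 3: m=10, q=39, a=1
  step 4: m=29, q=1, a=58
a_4 = 2*a_0 = 58, so the period closes here.
sqrt(880) = [29; 1, 1, 1, 58]
Period length = 4

4


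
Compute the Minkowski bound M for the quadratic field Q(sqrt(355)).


d = 355, d mod 4 = 3, so disc(K) = 4d = 1420; |disc(K)| = 1420
Real quadratic field, so n = 2, s = r2 = 0, r1 = 2
M = (n!/n^n) * (4/pi)^s * sqrt(|disc(K)|) = (2!/2^2) * (4/pi)^0 * sqrt(1420)
= 0.5 * 1.000000 * 37.682887
= 18.8414

18.8414


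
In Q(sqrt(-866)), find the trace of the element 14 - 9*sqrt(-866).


Tr(a + b*sqrt(d)) = (a + b*sqrt(d)) + (a - b*sqrt(d)) = 2a
= 2 * (14)
= 28

28


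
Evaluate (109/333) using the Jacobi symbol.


Compute (109/333) via quadratic reciprocity:
  reciprocity: (109/333) -> +(333/109)
  reduce: (6/109)
  pull out 2: (2/109) = -1  (since 109 mod 8 = 5)
  reciprocity: (3/109) -> +(109/3)
  reduce: (1/3)
  (1/3) = 1
Product of signs = -1

-1


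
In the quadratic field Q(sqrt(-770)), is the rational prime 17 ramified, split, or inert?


K = Q(sqrt(-770)). Since d mod 4 = 2, disc(K) = -3080.
Check p | disc: -3080 mod 17 = 14.
p does not divide disc. Compute Legendre symbol (d/p):
12^((17-1)/2) mod 17 = -1
(d/p) = -1, so p is inert: (p) stays prime with e=1, f=2, g=1.
Therefore p is inert.

inert


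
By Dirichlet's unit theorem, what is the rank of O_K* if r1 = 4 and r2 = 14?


By Dirichlet's unit theorem:
rank = r1 + r2 - 1
= 4 + 14 - 1
= 17

17


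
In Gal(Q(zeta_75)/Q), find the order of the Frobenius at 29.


The Frobenius at p in Gal(Q(zeta_n)/Q) = (Z/nZ)* is the class of p, so its order is ord_75(29), the smallest k >= 1 with 29^k = 1 mod 75.
n = 75 = 3 * 5^2, phi(75) = 40; the order divides phi(n).
Divisors of 40: 1, 2, 4, 5, 8, 10, 20, 40
Repeated squaring mod 75: 29^1 = 29, 29^2 = 16, 29^4 = 31, 29^8 = 61, 29^16 = 46, 29^32 = 16
Test divisors in increasing order:
  k=1: 29^1 = 29 mod 75
  k=2: 29^2 = 16 mod 75
  k=4: 29^4 = 31 mod 75
  k=5: 29^5 = 31 * 29 = 74 mod 75
  k=8: 29^8 = 61 mod 75
  k=10: 29^10 = 61 * 16 = 1 mod 75  <- first divisor giving 1
Order = 10

10


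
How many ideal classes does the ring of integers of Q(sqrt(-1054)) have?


K = Q(sqrt(-1054)). d mod 4 = 2, so D = disc(K) = 4d = -4216
h(K) equals the number of primitive reduced positive-definite forms (a, b, c) = a*x^2 + b*x*y + c*y^2 with b^2 - 4ac = D,
where reduced means |b| <= a <= c, with b >= 0 whenever |b| = a or a = c, and primitive means gcd(a, b, c) = 1.
Reduced forces 3a^2 <= |D| = 4216, so 1 <= a <= 37; b must have the parity of D, and c = (b^2 - D)/(4a) must be an integer >= a.
Enumerate a = 1..37, b in [-a, a]:
  a=1: (1, 0, 1054)  [1]
  a=2: (2, 0, 527)  [1]
  a=3..4: none
  a=5: (5, -2, 211), (5, 2, 211)  [2]
  a=6..9: none
  a=10: (10, -8, 107), (10, 8, 107)  [2]
  a=11..12: none
  a=13: (13, -10, 83), (13, 10, 83)  [2]
  a=14..16: none
  a=17: (17, 0, 62)  [1]
  a=18..22: none
  a=23: (23, -4, 46), (23, 4, 46)  [2]
  a=24: none
  a=25: (25, -22, 47), (25, 22, 47)  [2]
  a=26: (26, -16, 43), (26, 16, 43)  [2]
  a=27..30: none
  a=31: (31, 0, 34)  [1]
  a=32..37: none
Total reduced forms: 1 + 1 + 2 + 2 + 2 + 1 + 2 + 2 + 2 + 1 = 16
h = 16

16


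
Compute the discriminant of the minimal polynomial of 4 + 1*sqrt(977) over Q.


The element 4 + 1*sqrt(977) has minimal polynomial:
x^2 - 8*x - 961
Discriminant = (-8)^2 - 4*(-961)
= 64 + 3844
= 3908

3908


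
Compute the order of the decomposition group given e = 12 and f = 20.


|D_P| = e * f
= 12 * 20
= 240

240


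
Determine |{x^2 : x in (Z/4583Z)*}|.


For prime p, the number of non-zero quadratic residues is (p-1)/2.
= (4583-1)/2
= 2291

2291


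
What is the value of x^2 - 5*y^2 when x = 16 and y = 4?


x^2 - d*y^2
= 16^2 - 5*4^2
= 256 - 80
= 176

176


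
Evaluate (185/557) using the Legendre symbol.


p = 557 is prime, so compute (185/557) with the reciprocity algorithm (Jacobi-symbol steps: pull out 2s via (2/n), flip via reciprocity, reduce):
  reciprocity: (185/557) -> +(557/185)
  reduce: (2/185)
  pull out 2: (2/185) = +1  (since 185 mod 8 = 1)
  (1/185) = 1
Product of signs = 1
(185/557) = 1

1


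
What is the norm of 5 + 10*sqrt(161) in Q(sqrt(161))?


N(a + b*sqrt(d)) = a^2 - d*b^2
= (5)^2 - (161)*(10)^2
= 25 - 16100
= -16075

-16075


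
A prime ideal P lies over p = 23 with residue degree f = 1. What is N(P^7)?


N(P^a) = p^(a*f)
= 23^(7*1)
= 23^7
= 3404825447

3404825447


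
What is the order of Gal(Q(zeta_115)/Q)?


|Gal(Q(zeta_115)/Q)| = phi(115)
= 88

88


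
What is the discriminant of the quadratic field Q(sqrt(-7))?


For K = Q(sqrt(d)) with d squarefree: disc(K) = d if d = 1 mod 4, and disc(K) = 4d if d = 2 or 3 mod 4.
Here d = -7, and d mod 4 = 1.
d = 1 mod 4 (O_K = Z[(1+sqrt(d))/2]), so disc(K) = d = -7

-7


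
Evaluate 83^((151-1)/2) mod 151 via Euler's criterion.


p = 151 is prime and the exponent is (p-1)/2 = 75, so by Euler's criterion 83^75 = (83/151) = +1 or -1 mod 151.
Compute by square-and-multiply:
  75 = 64 + 8 + 2 + 1 (binary 1001011)
  Repeated squaring mod 151: 83^1 = 83, 83^2 = 94, 83^4 = 78, 83^8 = 44, 83^16 = 124, 83^32 = 125, 83^64 = 72
  83^75 = 83^64 * 83^8 * 83^2 * 83^1 = 72 * 44 * 94 * 83 mod 151
    72 * 44 = 3168 = 148 mod 151
    148 * 94 = 13912 = 20 mod 151
    20 * 83 = 1660 = 150 mod 151
  83^75 = 150 mod 151
Result 150 = p - 1 = -1 mod 151: 83 is a quadratic non-residue mod 151. As a residue in [0, p-1] the value is 150.
83^75 mod 151 = 150

150


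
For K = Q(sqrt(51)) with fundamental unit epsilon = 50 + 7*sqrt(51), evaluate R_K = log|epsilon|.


epsilon = 50 + 7*sqrt(51)
= 99.9900
R = ln(99.9900)
= 4.6051

4.6051


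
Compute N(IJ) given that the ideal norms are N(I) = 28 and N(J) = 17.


N(IJ) = N(I) * N(J)
= 28 * 17
= 476

476


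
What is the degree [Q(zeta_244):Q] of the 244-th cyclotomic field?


The degree equals Euler's totient phi(244).
244 = 2^2 * 61
phi(244) = 120

120


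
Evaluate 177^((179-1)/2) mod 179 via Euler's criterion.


p = 179 is prime and the exponent is (p-1)/2 = 89, so by Euler's criterion 177^89 = (177/179) = +1 or -1 mod 179.
Compute by square-and-multiply:
  89 = 64 + 16 + 8 + 1 (binary 1011001)
  Repeated squaring mod 179: 177^1 = 177, 177^2 = 4, 177^4 = 16, 177^8 = 77, 177^16 = 22, 177^32 = 126, 177^64 = 124
  177^89 = 177^64 * 177^16 * 177^8 * 177^1 = 124 * 22 * 77 * 177 mod 179
    124 * 22 = 2728 = 43 mod 179
    43 * 77 = 3311 = 89 mod 179
    89 * 177 = 15753 = 1 mod 179
  177^89 = 1 mod 179
Result 1: 177 is a quadratic residue mod 179.
177^89 mod 179 = 1

1


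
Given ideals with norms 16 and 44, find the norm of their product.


N(IJ) = N(I) * N(J)
= 16 * 44
= 704

704


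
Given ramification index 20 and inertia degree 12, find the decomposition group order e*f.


|D_P| = e * f
= 20 * 12
= 240

240


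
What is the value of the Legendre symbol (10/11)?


p = 11 is prime, so compute (10/11) with the reciprocity algorithm (Jacobi-symbol steps: pull out 2s via (2/n), flip via reciprocity, reduce):
  pull out 2: (2/11) = -1  (since 11 mod 8 = 3)
  reciprocity: (5/11) -> +(11/5)
  reduce: (1/5)
  (1/5) = 1
Product of signs = -1
(10/11) = -1

-1


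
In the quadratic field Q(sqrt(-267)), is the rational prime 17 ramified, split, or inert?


K = Q(sqrt(-267)). Since d mod 4 = 1, disc(K) = -267.
Check p | disc: -267 mod 17 = 5.
p does not divide disc. Compute Legendre symbol (d/p):
5^((17-1)/2) mod 17 = -1
(d/p) = -1, so p is inert: (p) stays prime with e=1, f=2, g=1.
Therefore p is inert.

inert


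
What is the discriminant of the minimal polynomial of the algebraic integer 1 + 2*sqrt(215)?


The element 1 + 2*sqrt(215) has minimal polynomial:
x^2 - 2*x - 859
Discriminant = (-2)^2 - 4*(-859)
= 4 + 3436
= 3440

3440


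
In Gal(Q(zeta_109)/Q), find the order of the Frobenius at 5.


The Frobenius at p in Gal(Q(zeta_n)/Q) = (Z/nZ)* is the class of p, so its order is ord_109(5), the smallest k >= 1 with 5^k = 1 mod 109.
n = 109 = 109, phi(109) = 108; the order divides phi(n).
Divisors of 108: 1, 2, 3, 4, 6, 9, 12, 18, 27, 36, 54, 108
Repeated squaring mod 109: 5^1 = 5, 5^2 = 25, 5^4 = 80, 5^8 = 78, 5^16 = 89, 5^32 = 73, 5^64 = 97
Test divisors in increasing order:
  k=1: 5^1 = 5 mod 109
  k=2: 5^2 = 25 mod 109
  k=3: 5^3 = 25 * 5 = 16 mod 109
  k=4: 5^4 = 80 mod 109
  k=6: 5^6 = 80 * 25 = 38 mod 109
  k=9: 5^9 = 78 * 5 = 63 mod 109
  k=12: 5^12 = 78 * 80 = 27 mod 109
  k=18: 5^18 = 89 * 25 = 45 mod 109
  k=27: 5^27 = 89 * 78 * 25 * 5 = 1 mod 109  <- first divisor giving 1
Order = 27

27


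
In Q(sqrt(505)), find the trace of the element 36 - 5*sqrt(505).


Tr(a + b*sqrt(d)) = (a + b*sqrt(d)) + (a - b*sqrt(d)) = 2a
= 2 * (36)
= 72

72


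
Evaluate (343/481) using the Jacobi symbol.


Compute (343/481) via quadratic reciprocity:
  reciprocity: (343/481) -> +(481/343)
  reduce: (138/343)
  pull out 2: (2/343) = +1  (since 343 mod 8 = 7)
  reciprocity: (69/343) -> +(343/69)
  reduce: (67/69)
  reciprocity: (67/69) -> +(69/67)
  reduce: (2/67)
  pull out 2: (2/67) = -1  (since 67 mod 8 = 3)
  (1/67) = 1
Product of signs = -1

-1


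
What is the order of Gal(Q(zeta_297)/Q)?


|Gal(Q(zeta_297)/Q)| = phi(297)
= 180

180


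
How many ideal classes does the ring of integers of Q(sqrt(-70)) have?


K = Q(sqrt(-70)). d mod 4 = 2, so D = disc(K) = 4d = -280
h(K) equals the number of primitive reduced positive-definite forms (a, b, c) = a*x^2 + b*x*y + c*y^2 with b^2 - 4ac = D,
where reduced means |b| <= a <= c, with b >= 0 whenever |b| = a or a = c, and primitive means gcd(a, b, c) = 1.
Reduced forces 3a^2 <= |D| = 280, so 1 <= a <= 9; b must have the parity of D, and c = (b^2 - D)/(4a) must be an integer >= a.
Enumerate a = 1..9, b in [-a, a]:
  a=1: (1, 0, 70)  [1]
  a=2: (2, 0, 35)  [1]
  a=3..4: none
  a=5: (5, 0, 14)  [1]
  a=6: none
  a=7: (7, 0, 10)  [1]
  a=8..9: none
Total reduced forms: 1 + 1 + 1 + 1 = 4
h = 4

4


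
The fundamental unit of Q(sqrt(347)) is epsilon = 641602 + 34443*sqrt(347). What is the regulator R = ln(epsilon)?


epsilon = 641602 + 34443*sqrt(347)
= 1.2832e+06
R = ln(1.2832e+06)
= 14.0649

14.0649


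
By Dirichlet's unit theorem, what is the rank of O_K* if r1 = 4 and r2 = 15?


By Dirichlet's unit theorem:
rank = r1 + r2 - 1
= 4 + 15 - 1
= 18

18


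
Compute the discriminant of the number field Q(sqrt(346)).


For K = Q(sqrt(d)) with d squarefree: disc(K) = d if d = 1 mod 4, and disc(K) = 4d if d = 2 or 3 mod 4.
Here d = 346, and d mod 4 = 2.
d = 2 mod 4, not 1 (O_K = Z[sqrt(d)]), so disc(K) = 4d = 4 * (346) = 1384

1384


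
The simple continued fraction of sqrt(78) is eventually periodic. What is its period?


Run the CF algorithm for sqrt(78).
a_0 = floor(sqrt(78)) = 8; set m_0=0, q_0=1.
Recurrence: m' = q*a - m,  q' = (d - m'^2)/q,  a' = floor((a_0 + m')/q').
  step 1: m=8, q=14, a=1
  step 2: m=6, q=3, a=4
  step 3: m=6, q=14, a=1
  step 4: m=8, q=1, a=16
a_4 = 2*a_0 = 16, so the period closes here.
sqrt(78) = [8; 1, 4, 1, 16]
Period length = 4

4


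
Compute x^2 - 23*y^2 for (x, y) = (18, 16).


x^2 - d*y^2
= 18^2 - 23*16^2
= 324 - 5888
= -5564

-5564


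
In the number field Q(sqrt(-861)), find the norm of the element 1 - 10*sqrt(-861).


N(a + b*sqrt(d)) = a^2 - d*b^2
= (1)^2 - (-861)*(-10)^2
= 1 + 86100
= 86101

86101


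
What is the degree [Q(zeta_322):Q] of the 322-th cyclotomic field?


The degree equals Euler's totient phi(322).
322 = 2 * 7 * 23
phi(322) = 132

132


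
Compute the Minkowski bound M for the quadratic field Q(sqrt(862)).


d = 862, d mod 4 = 2, so disc(K) = 4d = 3448; |disc(K)| = 3448
Real quadratic field, so n = 2, s = r2 = 0, r1 = 2
M = (n!/n^n) * (4/pi)^s * sqrt(|disc(K)|) = (2!/2^2) * (4/pi)^0 * sqrt(3448)
= 0.5 * 1.000000 * 58.719673
= 29.3598

29.3598


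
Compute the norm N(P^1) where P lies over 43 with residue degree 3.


N(P^a) = p^(a*f)
= 43^(1*3)
= 43^3
= 79507

79507


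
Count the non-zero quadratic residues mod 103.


For prime p, the number of non-zero quadratic residues is (p-1)/2.
= (103-1)/2
= 51

51


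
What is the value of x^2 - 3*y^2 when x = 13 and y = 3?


x^2 - d*y^2
= 13^2 - 3*3^2
= 169 - 27
= 142

142


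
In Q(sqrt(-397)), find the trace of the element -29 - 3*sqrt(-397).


Tr(a + b*sqrt(d)) = (a + b*sqrt(d)) + (a - b*sqrt(d)) = 2a
= 2 * (-29)
= -58

-58


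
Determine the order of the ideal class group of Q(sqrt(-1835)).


K = Q(sqrt(-1835)). d mod 4 = 1, so D = disc(K) = d = -1835
h(K) equals the number of primitive reduced positive-definite forms (a, b, c) = a*x^2 + b*x*y + c*y^2 with b^2 - 4ac = D,
where reduced means |b| <= a <= c, with b >= 0 whenever |b| = a or a = c, and primitive means gcd(a, b, c) = 1.
Reduced forces 3a^2 <= |D| = 1835, so 1 <= a <= 24; b must have the parity of D, and c = (b^2 - D)/(4a) must be an integer >= a.
Enumerate a = 1..24, b in [-a, a]:
  a=1: (1, 1, 459)  [1]
  a=2: none
  a=3: (3, -1, 153), (3, 1, 153)  [2]
  a=4: none
  a=5: (5, 5, 93)  [1]
  a=6..8: none
  a=9: (9, -1, 51), (9, 1, 51)  [2]
  a=10..14: none
  a=15: (15, -5, 31), (15, 5, 31)  [2]
  a=16: none
  a=17: (17, -1, 27), (17, 1, 27)  [2]
  a=18..24: none
Total reduced forms: 1 + 2 + 1 + 2 + 2 + 2 = 10
h = 10

10


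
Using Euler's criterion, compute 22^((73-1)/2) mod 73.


p = 73 is prime and the exponent is (p-1)/2 = 36, so by Euler's criterion 22^36 = (22/73) = +1 or -1 mod 73.
Compute by square-and-multiply:
  36 = 32 + 4 (binary 100100)
  Repeated squaring mod 73: 22^1 = 22, 22^2 = 46, 22^4 = 72, 22^8 = 1, 22^16 = 1, 22^32 = 1
  22^36 = 22^32 * 22^4 = 1 * 72 mod 73
    1 * 72 = 72 = 72 mod 73
  22^36 = 72 mod 73
Result 72 = p - 1 = -1 mod 73: 22 is a quadratic non-residue mod 73. As a residue in [0, p-1] the value is 72.
22^36 mod 73 = 72

72


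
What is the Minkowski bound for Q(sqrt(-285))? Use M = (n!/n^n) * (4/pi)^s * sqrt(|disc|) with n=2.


d = -285, d mod 4 = 3, so disc(K) = 4d = -1140; |disc(K)| = 1140
Imaginary quadratic field, so n = 2, s = r2 = 1, r1 = 0
M = (n!/n^n) * (4/pi)^s * sqrt(|disc(K)|) = (2!/2^2) * (4/pi)^1 * sqrt(1140)
= 0.5 * 1.273240 * 33.763886
= 21.4948

21.4948


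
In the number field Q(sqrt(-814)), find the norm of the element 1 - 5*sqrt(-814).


N(a + b*sqrt(d)) = a^2 - d*b^2
= (1)^2 - (-814)*(-5)^2
= 1 + 20350
= 20351

20351


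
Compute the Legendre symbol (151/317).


p = 317 is prime, so compute (151/317) with the reciprocity algorithm (Jacobi-symbol steps: pull out 2s via (2/n), flip via reciprocity, reduce):
  reciprocity: (151/317) -> +(317/151)
  reduce: (15/151)
  reciprocity: (15/151) -> -(151/15)
  reduce: (1/15)
  (1/15) = 1
Product of signs = -1
(151/317) = -1

-1


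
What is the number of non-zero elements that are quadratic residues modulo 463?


For prime p, the number of non-zero quadratic residues is (p-1)/2.
= (463-1)/2
= 231

231


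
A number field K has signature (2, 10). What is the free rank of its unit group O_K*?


By Dirichlet's unit theorem:
rank = r1 + r2 - 1
= 2 + 10 - 1
= 11

11


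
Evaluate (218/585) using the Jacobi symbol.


Compute (218/585) via quadratic reciprocity:
  pull out 2: (2/585) = +1  (since 585 mod 8 = 1)
  reciprocity: (109/585) -> +(585/109)
  reduce: (40/109)
  pull out 2: (2/109) = -1  (since 109 mod 8 = 5)
  pull out 2: (2/109) = -1  (since 109 mod 8 = 5)
  pull out 2: (2/109) = -1  (since 109 mod 8 = 5)
  reciprocity: (5/109) -> +(109/5)
  reduce: (4/5)
  pull out 2: (2/5) = -1  (since 5 mod 8 = 5)
  pull out 2: (2/5) = -1  (since 5 mod 8 = 5)
  (1/5) = 1
Product of signs = -1

-1


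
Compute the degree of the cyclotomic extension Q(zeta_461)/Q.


The degree equals Euler's totient phi(461).
461 = 461
phi(461) = 460

460


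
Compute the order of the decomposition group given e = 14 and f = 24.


|D_P| = e * f
= 14 * 24
= 336

336


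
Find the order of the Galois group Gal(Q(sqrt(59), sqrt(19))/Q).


The 2 square roots of distinct primes are multiplicatively independent over Q,
so [K:Q] = 2^2 and Gal(K/Q) is isomorphic to (Z/2Z)^2.
|Gal| = 2^2 = 4

4


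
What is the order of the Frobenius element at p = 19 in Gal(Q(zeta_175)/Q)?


The Frobenius at p in Gal(Q(zeta_n)/Q) = (Z/nZ)* is the class of p, so its order is ord_175(19), the smallest k >= 1 with 19^k = 1 mod 175.
n = 175 = 5^2 * 7, phi(175) = 120; the order divides phi(n).
Divisors of 120: 1, 2, 3, 4, 5, 6, 8, 10, 12, 15, 20, 24, 30, 40, 60, 120
Repeated squaring mod 175: 19^1 = 19, 19^2 = 11, 19^4 = 121, 19^8 = 116, 19^16 = 156, 19^32 = 11, 19^64 = 121
Test divisors in increasing order:
  k=1: 19^1 = 19 mod 175
  k=2: 19^2 = 11 mod 175
  k=3: 19^3 = 11 * 19 = 34 mod 175
  k=4: 19^4 = 121 mod 175
  k=5: 19^5 = 121 * 19 = 24 mod 175
  k=6: 19^6 = 121 * 11 = 106 mod 175
  k=8: 19^8 = 116 mod 175
  k=10: 19^10 = 116 * 11 = 51 mod 175
  k=12: 19^12 = 116 * 121 = 36 mod 175
  k=15: 19^15 = 116 * 121 * 11 * 19 = 174 mod 175
  k=20: 19^20 = 156 * 121 = 151 mod 175
  k=24: 19^24 = 156 * 116 = 71 mod 175
  k=30: 19^30 = 156 * 116 * 121 * 11 = 1 mod 175  <- first divisor giving 1
Order = 30

30


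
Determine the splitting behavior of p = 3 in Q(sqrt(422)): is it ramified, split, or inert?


K = Q(sqrt(422)). Since d mod 4 = 2, disc(K) = 1688.
Check p | disc: 1688 mod 3 = 2.
p does not divide disc. Compute Legendre symbol (d/p):
2^((3-1)/2) mod 3 = -1
(d/p) = -1, so p is inert: (p) stays prime with e=1, f=2, g=1.
Therefore p is inert.

inert


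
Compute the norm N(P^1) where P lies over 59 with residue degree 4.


N(P^a) = p^(a*f)
= 59^(1*4)
= 59^4
= 12117361

12117361


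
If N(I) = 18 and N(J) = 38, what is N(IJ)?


N(IJ) = N(I) * N(J)
= 18 * 38
= 684

684


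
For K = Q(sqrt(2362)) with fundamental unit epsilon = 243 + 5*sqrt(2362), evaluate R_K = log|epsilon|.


epsilon = 243 + 5*sqrt(2362)
= 486.0021
R = ln(486.0021)
= 6.1862

6.1862


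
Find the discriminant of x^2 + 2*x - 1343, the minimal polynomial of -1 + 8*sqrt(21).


The element -1 + 8*sqrt(21) has minimal polynomial:
x^2 + 2*x - 1343
Discriminant = (2)^2 - 4*(-1343)
= 4 + 5372
= 5376

5376


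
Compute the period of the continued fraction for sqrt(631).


Run the CF algorithm for sqrt(631).
a_0 = floor(sqrt(631)) = 25; set m_0=0, q_0=1.
Recurrence: m' = q*a - m,  q' = (d - m'^2)/q,  a' = floor((a_0 + m')/q').
  step 1: m=25, q=6, a=8
  step 2: m=23, q=17, a=2
  step 3: m=11, q=30, a=1
  step 4: m=19, q=9, a=4
  step 5: m=17, q=38, a=1
  step 6: m=21, q=5, a=9
  step 7: m=24, q=11, a=4
  step 8: m=20, q=21, a=2
  step 9: m=22, q=7, a=6
  step 10: m=20, q=33, a=1
  step 11: m=13, q=14, a=2
  step 12: m=15, q=29, a=1
  step 13: m=14, q=15, a=2
  step 14: m=16, q=25, a=1
  step 15: m=9, q=22, a=1
  step 16: m=13, q=21, a=1
  step 17: m=8, q=27, a=1
  step 18: m=19, q=10, a=4
  step 19: m=21, q=19, a=2
  step 20: m=17, q=18, a=2
  step 21: m=19, q=15, a=2
  step 22: m=11, q=34, a=1
  step 23: m=23, q=3, a=16
  step 24: m=25, q=2, a=25
  step 25: m=25, q=3, a=16
  step 26: m=23, q=34, a=1
  step 27: m=11, q=15, a=2
  step 28: m=19, q=18, a=2
  step 29: m=17, q=19, a=2
  step 30: m=21, q=10, a=4
  step 31: m=19, q=27, a=1
  step 32: m=8, q=21, a=1
  step 33: m=13, q=22, a=1
  step 34: m=9, q=25, a=1
  step 35: m=16, q=15, a=2
  step 36: m=14, q=29, a=1
  step 37: m=15, q=14, a=2
  step 38: m=13, q=33, a=1
  step 39: m=20, q=7, a=6
  step 40: m=22, q=21, a=2
  step 41: m=20, q=11, a=4
  step 42: m=24, q=5, a=9
  step 43: m=21, q=38, a=1
  step 44: m=17, q=9, a=4
  step 45: m=19, q=30, a=1
  step 46: m=11, q=17, a=2
  step 47: m=23, q=6, a=8
  step 48: m=25, q=1, a=50
a_48 = 2*a_0 = 50, so the period closes here.
sqrt(631) = [25; 8, 2, 1, 4, 1, 9, 4, 2, 6, 1, 2, 1, 2, 1, 1, 1, 1, 4, 2, 2, 2, 1, 16, 25, 16, 1, 2, 2, 2, 4, 1, 1, 1, 1, 2, 1, 2, 1, 6, 2, 4, 9, 1, 4, 1, 2, 8, 50]
Period length = 48

48


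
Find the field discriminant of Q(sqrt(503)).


For K = Q(sqrt(d)) with d squarefree: disc(K) = d if d = 1 mod 4, and disc(K) = 4d if d = 2 or 3 mod 4.
Here d = 503, and d mod 4 = 3.
d = 3 mod 4, not 1 (O_K = Z[sqrt(d)]), so disc(K) = 4d = 4 * (503) = 2012

2012


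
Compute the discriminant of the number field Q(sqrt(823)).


For K = Q(sqrt(d)) with d squarefree: disc(K) = d if d = 1 mod 4, and disc(K) = 4d if d = 2 or 3 mod 4.
Here d = 823, and d mod 4 = 3.
d = 3 mod 4, not 1 (O_K = Z[sqrt(d)]), so disc(K) = 4d = 4 * (823) = 3292

3292


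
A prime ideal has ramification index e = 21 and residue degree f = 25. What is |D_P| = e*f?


|D_P| = e * f
= 21 * 25
= 525

525


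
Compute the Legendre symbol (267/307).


p = 307 is prime, so compute (267/307) with the reciprocity algorithm (Jacobi-symbol steps: pull out 2s via (2/n), flip via reciprocity, reduce):
  reciprocity: (267/307) -> -(307/267)
  reduce: (40/267)
  pull out 2: (2/267) = -1  (since 267 mod 8 = 3)
  pull out 2: (2/267) = -1  (since 267 mod 8 = 3)
  pull out 2: (2/267) = -1  (since 267 mod 8 = 3)
  reciprocity: (5/267) -> +(267/5)
  reduce: (2/5)
  pull out 2: (2/5) = -1  (since 5 mod 8 = 5)
  (1/5) = 1
Product of signs = -1
(267/307) = -1

-1


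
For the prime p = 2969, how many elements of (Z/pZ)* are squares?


For prime p, the number of non-zero quadratic residues is (p-1)/2.
= (2969-1)/2
= 1484

1484


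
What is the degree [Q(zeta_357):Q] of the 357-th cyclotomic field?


The degree equals Euler's totient phi(357).
357 = 3 * 7 * 17
phi(357) = 192

192


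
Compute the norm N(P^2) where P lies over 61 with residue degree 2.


N(P^a) = p^(a*f)
= 61^(2*2)
= 61^4
= 13845841

13845841


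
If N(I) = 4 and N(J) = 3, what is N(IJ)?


N(IJ) = N(I) * N(J)
= 4 * 3
= 12

12


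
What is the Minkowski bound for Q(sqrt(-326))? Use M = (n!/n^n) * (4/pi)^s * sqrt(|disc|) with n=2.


d = -326, d mod 4 = 2, so disc(K) = 4d = -1304; |disc(K)| = 1304
Imaginary quadratic field, so n = 2, s = r2 = 1, r1 = 0
M = (n!/n^n) * (4/pi)^s * sqrt(|disc(K)|) = (2!/2^2) * (4/pi)^1 * sqrt(1304)
= 0.5 * 1.273240 * 36.110940
= 22.9889

22.9889


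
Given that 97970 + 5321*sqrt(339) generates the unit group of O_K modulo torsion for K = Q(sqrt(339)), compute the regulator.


epsilon = 97970 + 5321*sqrt(339)
= 195940.0000
R = ln(195940.0000)
= 12.1856

12.1856


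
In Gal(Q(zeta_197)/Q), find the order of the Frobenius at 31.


The Frobenius at p in Gal(Q(zeta_n)/Q) = (Z/nZ)* is the class of p, so its order is ord_197(31), the smallest k >= 1 with 31^k = 1 mod 197.
n = 197 = 197, phi(197) = 196; the order divides phi(n).
Divisors of 196: 1, 2, 4, 7, 14, 28, 49, 98, 196
Repeated squaring mod 197: 31^1 = 31, 31^2 = 173, 31^4 = 182, 31^8 = 28, 31^16 = 193, 31^32 = 16, 31^64 = 59, 31^128 = 132
Test divisors in increasing order:
  k=1: 31^1 = 31 mod 197
  k=2: 31^2 = 173 mod 197
  k=4: 31^4 = 182 mod 197
  k=7: 31^7 = 182 * 173 * 31 = 128 mod 197
  k=14: 31^14 = 28 * 182 * 173 = 33 mod 197
  k=28: 31^28 = 193 * 28 * 182 = 104 mod 197
  k=49: 31^49 = 16 * 193 * 31 = 183 mod 197
  k=98: 31^98 = 59 * 16 * 173 = 196 mod 197
  k=196: 31^196 = 132 * 59 * 182 = 1 mod 197  <- first divisor giving 1
Order = 196

196


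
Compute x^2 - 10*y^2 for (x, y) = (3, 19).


x^2 - d*y^2
= 3^2 - 10*19^2
= 9 - 3610
= -3601

-3601


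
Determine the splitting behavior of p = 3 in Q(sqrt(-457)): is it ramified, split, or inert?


K = Q(sqrt(-457)). Since d mod 4 = 3, disc(K) = -1828.
Check p | disc: -1828 mod 3 = 2.
p does not divide disc. Compute Legendre symbol (d/p):
2^((3-1)/2) mod 3 = -1
(d/p) = -1, so p is inert: (p) stays prime with e=1, f=2, g=1.
Therefore p is inert.

inert


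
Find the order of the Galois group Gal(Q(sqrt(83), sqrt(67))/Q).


The 2 square roots of distinct primes are multiplicatively independent over Q,
so [K:Q] = 2^2 and Gal(K/Q) is isomorphic to (Z/2Z)^2.
|Gal| = 2^2 = 4

4


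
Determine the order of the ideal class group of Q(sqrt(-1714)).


K = Q(sqrt(-1714)). d mod 4 = 2, so D = disc(K) = 4d = -6856
h(K) equals the number of primitive reduced positive-definite forms (a, b, c) = a*x^2 + b*x*y + c*y^2 with b^2 - 4ac = D,
where reduced means |b| <= a <= c, with b >= 0 whenever |b| = a or a = c, and primitive means gcd(a, b, c) = 1.
Reduced forces 3a^2 <= |D| = 6856, so 1 <= a <= 47; b must have the parity of D, and c = (b^2 - D)/(4a) must be an integer >= a.
Enumerate a = 1..47, b in [-a, a]:
  a=1: (1, 0, 1714)  [1]
  a=2: (2, 0, 857)  [1]
  a=3..4: none
  a=5: (5, -2, 343), (5, 2, 343)  [2]
  a=6: none
  a=7: (7, -2, 245), (7, 2, 245)  [2]
  a=8..9: none
  a=10: (10, -8, 173), (10, 8, 173)  [2]
  a=11..13: none
  a=14: (14, -12, 125), (14, 12, 125)  [2]
  a=15..24: none
  a=25: (25, -12, 70), (25, 12, 70)  [2]
  a=26..34: none
  a=35: (35, -12, 50), (35, -2, 49), (35, 2, 49), (35, 12, 50)  [4]
  a=36: none
  a=37: (37, -10, 47), (37, 10, 47)  [2]
  a=38..40: none
  a=41: (41, -14, 43), (41, 14, 43)  [2]
  a=42..47: none
Total reduced forms: 1 + 1 + 2 + 2 + 2 + 2 + 2 + 4 + 2 + 2 = 20
h = 20

20


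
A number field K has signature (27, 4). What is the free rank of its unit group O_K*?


By Dirichlet's unit theorem:
rank = r1 + r2 - 1
= 27 + 4 - 1
= 30

30


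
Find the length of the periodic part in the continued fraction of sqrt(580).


Run the CF algorithm for sqrt(580).
a_0 = floor(sqrt(580)) = 24; set m_0=0, q_0=1.
Recurrence: m' = q*a - m,  q' = (d - m'^2)/q,  a' = floor((a_0 + m')/q').
  step 1: m=24, q=4, a=12
  step 2: m=24, q=1, a=48
a_2 = 2*a_0 = 48, so the period closes here.
sqrt(580) = [24; 12, 48]
Period length = 2

2


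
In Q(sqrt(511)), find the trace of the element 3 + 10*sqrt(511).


Tr(a + b*sqrt(d)) = (a + b*sqrt(d)) + (a - b*sqrt(d)) = 2a
= 2 * (3)
= 6

6


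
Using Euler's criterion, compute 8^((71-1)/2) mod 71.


p = 71 is prime and the exponent is (p-1)/2 = 35, so by Euler's criterion 8^35 = (8/71) = +1 or -1 mod 71.
Compute by square-and-multiply:
  35 = 32 + 2 + 1 (binary 100011)
  Repeated squaring mod 71: 8^1 = 8, 8^2 = 64, 8^4 = 49, 8^8 = 58, 8^16 = 27, 8^32 = 19
  8^35 = 8^32 * 8^2 * 8^1 = 19 * 64 * 8 mod 71
    19 * 64 = 1216 = 9 mod 71
    9 * 8 = 72 = 1 mod 71
  8^35 = 1 mod 71
Result 1: 8 is a quadratic residue mod 71.
8^35 mod 71 = 1

1


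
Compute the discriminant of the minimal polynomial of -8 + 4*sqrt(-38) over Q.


The element -8 + 4*sqrt(-38) has minimal polynomial:
x^2 + 16*x + 672
Discriminant = (16)^2 - 4*(672)
= 256 - 2688
= -2432

-2432


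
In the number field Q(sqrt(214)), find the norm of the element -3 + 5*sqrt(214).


N(a + b*sqrt(d)) = a^2 - d*b^2
= (-3)^2 - (214)*(5)^2
= 9 - 5350
= -5341

-5341


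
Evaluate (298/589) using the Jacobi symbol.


Compute (298/589) via quadratic reciprocity:
  pull out 2: (2/589) = -1  (since 589 mod 8 = 5)
  reciprocity: (149/589) -> +(589/149)
  reduce: (142/149)
  pull out 2: (2/149) = -1  (since 149 mod 8 = 5)
  reciprocity: (71/149) -> +(149/71)
  reduce: (7/71)
  reciprocity: (7/71) -> -(71/7)
  reduce: (1/7)
  (1/7) = 1
Product of signs = -1

-1


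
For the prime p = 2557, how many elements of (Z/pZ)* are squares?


For prime p, the number of non-zero quadratic residues is (p-1)/2.
= (2557-1)/2
= 1278

1278


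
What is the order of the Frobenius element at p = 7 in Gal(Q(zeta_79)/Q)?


The Frobenius at p in Gal(Q(zeta_n)/Q) = (Z/nZ)* is the class of p, so its order is ord_79(7), the smallest k >= 1 with 7^k = 1 mod 79.
n = 79 = 79, phi(79) = 78; the order divides phi(n).
Divisors of 78: 1, 2, 3, 6, 13, 26, 39, 78
Repeated squaring mod 79: 7^1 = 7, 7^2 = 49, 7^4 = 31, 7^8 = 13, 7^16 = 11, 7^32 = 42, 7^64 = 26
Test divisors in increasing order:
  k=1: 7^1 = 7 mod 79
  k=2: 7^2 = 49 mod 79
  k=3: 7^3 = 49 * 7 = 27 mod 79
  k=6: 7^6 = 31 * 49 = 18 mod 79
  k=13: 7^13 = 13 * 31 * 7 = 56 mod 79
  k=26: 7^26 = 11 * 13 * 49 = 55 mod 79
  k=39: 7^39 = 42 * 31 * 49 * 7 = 78 mod 79
  k=78: 7^78 = 26 * 13 * 31 * 49 = 1 mod 79  <- first divisor giving 1
Order = 78

78


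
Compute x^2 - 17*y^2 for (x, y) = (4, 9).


x^2 - d*y^2
= 4^2 - 17*9^2
= 16 - 1377
= -1361

-1361


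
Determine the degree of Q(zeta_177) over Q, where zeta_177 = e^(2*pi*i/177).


The degree equals Euler's totient phi(177).
177 = 3 * 59
phi(177) = 116

116


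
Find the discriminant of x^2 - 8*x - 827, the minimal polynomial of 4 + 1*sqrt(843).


The element 4 + 1*sqrt(843) has minimal polynomial:
x^2 - 8*x - 827
Discriminant = (-8)^2 - 4*(-827)
= 64 + 3308
= 3372

3372


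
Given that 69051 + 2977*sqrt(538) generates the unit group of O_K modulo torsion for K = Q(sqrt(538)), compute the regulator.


epsilon = 69051 + 2977*sqrt(538)
= 138102.0000
R = ln(138102.0000)
= 11.8357

11.8357


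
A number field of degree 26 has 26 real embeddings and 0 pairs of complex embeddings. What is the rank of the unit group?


By Dirichlet's unit theorem:
rank = r1 + r2 - 1
= 26 + 0 - 1
= 25

25


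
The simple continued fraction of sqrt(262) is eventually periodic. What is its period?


Run the CF algorithm for sqrt(262).
a_0 = floor(sqrt(262)) = 16; set m_0=0, q_0=1.
Recurrence: m' = q*a - m,  q' = (d - m'^2)/q,  a' = floor((a_0 + m')/q').
  step 1: m=16, q=6, a=5
  step 2: m=14, q=11, a=2
  step 3: m=8, q=18, a=1
  step 4: m=10, q=9, a=2
  step 5: m=8, q=22, a=1
  step 6: m=14, q=3, a=10
  step 7: m=16, q=2, a=16
  step 8: m=16, q=3, a=10
  step 9: m=14, q=22, a=1
  step 10: m=8, q=9, a=2
  step 11: m=10, q=18, a=1
  step 12: m=8, q=11, a=2
  step 13: m=14, q=6, a=5
  step 14: m=16, q=1, a=32
a_14 = 2*a_0 = 32, so the period closes here.
sqrt(262) = [16; 5, 2, 1, 2, 1, 10, 16, 10, 1, 2, 1, 2, 5, 32]
Period length = 14

14


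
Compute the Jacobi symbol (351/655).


Compute (351/655) via quadratic reciprocity:
  reciprocity: (351/655) -> -(655/351)
  reduce: (304/351)
  pull out 2: (2/351) = +1  (since 351 mod 8 = 7)
  pull out 2: (2/351) = +1  (since 351 mod 8 = 7)
  pull out 2: (2/351) = +1  (since 351 mod 8 = 7)
  pull out 2: (2/351) = +1  (since 351 mod 8 = 7)
  reciprocity: (19/351) -> -(351/19)
  reduce: (9/19)
  reciprocity: (9/19) -> +(19/9)
  reduce: (1/9)
  (1/9) = 1
Product of signs = 1

1


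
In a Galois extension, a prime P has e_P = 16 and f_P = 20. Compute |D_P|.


|D_P| = e * f
= 16 * 20
= 320

320


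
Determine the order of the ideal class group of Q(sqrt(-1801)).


K = Q(sqrt(-1801)). d mod 4 = 3, so D = disc(K) = 4d = -7204
h(K) equals the number of primitive reduced positive-definite forms (a, b, c) = a*x^2 + b*x*y + c*y^2 with b^2 - 4ac = D,
where reduced means |b| <= a <= c, with b >= 0 whenever |b| = a or a = c, and primitive means gcd(a, b, c) = 1.
Reduced forces 3a^2 <= |D| = 7204, so 1 <= a <= 49; b must have the parity of D, and c = (b^2 - D)/(4a) must be an integer >= a.
Enumerate a = 1..49, b in [-a, a]:
  a=1: (1, 0, 1801)  [1]
  a=2: (2, 2, 901)  [1]
  a=3..4: none
  a=5: (5, -4, 361), (5, 4, 361)  [2]
  a=6..9: none
  a=10: (10, -6, 181), (10, 6, 181)  [2]
  a=11: (11, -10, 166), (11, 10, 166)  [2]
  a=12..16: none
  a=17: (17, -2, 106), (17, 2, 106)  [2]
  a=18: none
  a=19: (19, -4, 95), (19, 4, 95)  [2]
  a=20..21: none
  a=22: (22, -10, 83), (22, 10, 83)  [2]
  a=23: (23, -8, 79), (23, 8, 79)  [2]
  a=24: none
  a=25: (25, -14, 74), (25, 14, 74)  [2]
  a=26..30: none
  a=31: (31, -22, 62), (31, 22, 62)  [2]
  a=32..33: none
  a=34: (34, -2, 53), (34, 2, 53)  [2]
  a=35..36: none
  a=37: (37, -14, 50), (37, 14, 50)  [2]
  a=38: (38, -34, 55), (38, 34, 55)  [2]
  a=39..45: none
  a=46: (46, -38, 47), (46, 38, 47)  [2]
  a=47..49: none
Total reduced forms: 1 + 1 + 2 + 2 + 2 + 2 + 2 + 2 + 2 + 2 + 2 + 2 + 2 + 2 + 2 = 28
h = 28

28


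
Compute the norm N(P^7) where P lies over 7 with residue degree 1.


N(P^a) = p^(a*f)
= 7^(7*1)
= 7^7
= 823543

823543


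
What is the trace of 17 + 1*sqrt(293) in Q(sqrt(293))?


Tr(a + b*sqrt(d)) = (a + b*sqrt(d)) + (a - b*sqrt(d)) = 2a
= 2 * (17)
= 34

34


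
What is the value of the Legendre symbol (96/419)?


p = 419 is prime, so compute (96/419) with the reciprocity algorithm (Jacobi-symbol steps: pull out 2s via (2/n), flip via reciprocity, reduce):
  pull out 2: (2/419) = -1  (since 419 mod 8 = 3)
  pull out 2: (2/419) = -1  (since 419 mod 8 = 3)
  pull out 2: (2/419) = -1  (since 419 mod 8 = 3)
  pull out 2: (2/419) = -1  (since 419 mod 8 = 3)
  pull out 2: (2/419) = -1  (since 419 mod 8 = 3)
  reciprocity: (3/419) -> -(419/3)
  reduce: (2/3)
  pull out 2: (2/3) = -1  (since 3 mod 8 = 3)
  (1/3) = 1
Product of signs = -1
(96/419) = -1

-1


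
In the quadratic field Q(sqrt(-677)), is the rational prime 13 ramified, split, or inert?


K = Q(sqrt(-677)). Since d mod 4 = 3, disc(K) = -2708.
Check p | disc: -2708 mod 13 = 9.
p does not divide disc. Compute Legendre symbol (d/p):
12^((13-1)/2) mod 13 = 1
(d/p) = 1, so p splits: (p) = P*P' with e=1, f=1, g=2.
Therefore p is split.

split


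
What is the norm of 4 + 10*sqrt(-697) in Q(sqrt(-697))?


N(a + b*sqrt(d)) = a^2 - d*b^2
= (4)^2 - (-697)*(10)^2
= 16 + 69700
= 69716

69716


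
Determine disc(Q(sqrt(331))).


For K = Q(sqrt(d)) with d squarefree: disc(K) = d if d = 1 mod 4, and disc(K) = 4d if d = 2 or 3 mod 4.
Here d = 331, and d mod 4 = 3.
d = 3 mod 4, not 1 (O_K = Z[sqrt(d)]), so disc(K) = 4d = 4 * (331) = 1324

1324


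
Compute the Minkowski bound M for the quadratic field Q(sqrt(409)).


d = 409, d mod 4 = 1, so disc(K) = d = 409; |disc(K)| = 409
Real quadratic field, so n = 2, s = r2 = 0, r1 = 2
M = (n!/n^n) * (4/pi)^s * sqrt(|disc(K)|) = (2!/2^2) * (4/pi)^0 * sqrt(409)
= 0.5 * 1.000000 * 20.223748
= 10.1119

10.1119


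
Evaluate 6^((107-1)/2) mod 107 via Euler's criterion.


p = 107 is prime and the exponent is (p-1)/2 = 53, so by Euler's criterion 6^53 = (6/107) = +1 or -1 mod 107.
Compute by square-and-multiply:
  53 = 32 + 16 + 4 + 1 (binary 110101)
  Repeated squaring mod 107: 6^1 = 6, 6^2 = 36, 6^4 = 12, 6^8 = 37, 6^16 = 85, 6^32 = 56
  6^53 = 6^32 * 6^16 * 6^4 * 6^1 = 56 * 85 * 12 * 6 mod 107
    56 * 85 = 4760 = 52 mod 107
    52 * 12 = 624 = 89 mod 107
    89 * 6 = 534 = 106 mod 107
  6^53 = 106 mod 107
Result 106 = p - 1 = -1 mod 107: 6 is a quadratic non-residue mod 107. As a residue in [0, p-1] the value is 106.
6^53 mod 107 = 106

106


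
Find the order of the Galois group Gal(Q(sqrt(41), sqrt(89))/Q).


The 2 square roots of distinct primes are multiplicatively independent over Q,
so [K:Q] = 2^2 and Gal(K/Q) is isomorphic to (Z/2Z)^2.
|Gal| = 2^2 = 4

4


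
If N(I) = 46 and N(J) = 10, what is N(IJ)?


N(IJ) = N(I) * N(J)
= 46 * 10
= 460

460


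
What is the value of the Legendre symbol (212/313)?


p = 313 is prime, so compute (212/313) with the reciprocity algorithm (Jacobi-symbol steps: pull out 2s via (2/n), flip via reciprocity, reduce):
  pull out 2: (2/313) = +1  (since 313 mod 8 = 1)
  pull out 2: (2/313) = +1  (since 313 mod 8 = 1)
  reciprocity: (53/313) -> +(313/53)
  reduce: (48/53)
  pull out 2: (2/53) = -1  (since 53 mod 8 = 5)
  pull out 2: (2/53) = -1  (since 53 mod 8 = 5)
  pull out 2: (2/53) = -1  (since 53 mod 8 = 5)
  pull out 2: (2/53) = -1  (since 53 mod 8 = 5)
  reciprocity: (3/53) -> +(53/3)
  reduce: (2/3)
  pull out 2: (2/3) = -1  (since 3 mod 8 = 3)
  (1/3) = 1
Product of signs = -1
(212/313) = -1

-1


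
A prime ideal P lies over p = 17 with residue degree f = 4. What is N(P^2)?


N(P^a) = p^(a*f)
= 17^(2*4)
= 17^8
= 6975757441

6975757441


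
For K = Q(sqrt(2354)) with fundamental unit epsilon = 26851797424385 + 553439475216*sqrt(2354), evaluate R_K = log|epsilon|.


epsilon = 26851797424385 + 553439475216*sqrt(2354)
= 5.3704e+13
R = ln(5.3704e+13)
= 31.6145

31.6145


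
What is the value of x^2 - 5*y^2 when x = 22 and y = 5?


x^2 - d*y^2
= 22^2 - 5*5^2
= 484 - 125
= 359

359


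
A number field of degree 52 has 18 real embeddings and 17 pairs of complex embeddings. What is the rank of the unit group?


By Dirichlet's unit theorem:
rank = r1 + r2 - 1
= 18 + 17 - 1
= 34

34


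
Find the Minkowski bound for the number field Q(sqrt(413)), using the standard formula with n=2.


d = 413, d mod 4 = 1, so disc(K) = d = 413; |disc(K)| = 413
Real quadratic field, so n = 2, s = r2 = 0, r1 = 2
M = (n!/n^n) * (4/pi)^s * sqrt(|disc(K)|) = (2!/2^2) * (4/pi)^0 * sqrt(413)
= 0.5 * 1.000000 * 20.322401
= 10.1612

10.1612


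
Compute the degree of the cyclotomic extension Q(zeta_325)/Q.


The degree equals Euler's totient phi(325).
325 = 5^2 * 13
phi(325) = 240

240


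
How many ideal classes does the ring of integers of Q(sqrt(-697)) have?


K = Q(sqrt(-697)). d mod 4 = 3, so D = disc(K) = 4d = -2788
h(K) equals the number of primitive reduced positive-definite forms (a, b, c) = a*x^2 + b*x*y + c*y^2 with b^2 - 4ac = D,
where reduced means |b| <= a <= c, with b >= 0 whenever |b| = a or a = c, and primitive means gcd(a, b, c) = 1.
Reduced forces 3a^2 <= |D| = 2788, so 1 <= a <= 30; b must have the parity of D, and c = (b^2 - D)/(4a) must be an integer >= a.
Enumerate a = 1..30, b in [-a, a]:
  a=1: (1, 0, 697)  [1]
  a=2: (2, 2, 349)  [1]
  a=3..16: none
  a=17: (17, 0, 41)  [1]
  a=18: none
  a=19: (19, -10, 38), (19, 10, 38)  [2]
  a=20..22: none
  a=23: (23, -8, 31), (23, 8, 31)  [2]
  a=24..28: none
  a=29: (29, 24, 29)  [1]
  a=30: none
Total reduced forms: 1 + 1 + 1 + 2 + 2 + 1 = 8
h = 8

8


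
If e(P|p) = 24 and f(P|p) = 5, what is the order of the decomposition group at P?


|D_P| = e * f
= 24 * 5
= 120

120


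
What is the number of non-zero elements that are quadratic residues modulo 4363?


For prime p, the number of non-zero quadratic residues is (p-1)/2.
= (4363-1)/2
= 2181

2181


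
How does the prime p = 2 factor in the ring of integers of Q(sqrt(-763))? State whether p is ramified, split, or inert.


K = Q(sqrt(-763)). Since d mod 4 = 1, disc(K) = -763.
Check p | disc: -763 mod 2 = 1.
p=2 does not divide disc (d is 1 mod 4). 2 splits iff d = 1 mod 8.
d mod 8 = 5, so (d/2) = -1.
(d/p) = -1, so p is inert: (p) stays prime with e=1, f=2, g=1.
Therefore p is inert.

inert


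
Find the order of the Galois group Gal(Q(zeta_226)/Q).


|Gal(Q(zeta_226)/Q)| = phi(226)
= 112

112


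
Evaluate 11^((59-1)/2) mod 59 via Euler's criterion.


p = 59 is prime and the exponent is (p-1)/2 = 29, so by Euler's criterion 11^29 = (11/59) = +1 or -1 mod 59.
Compute by square-and-multiply:
  29 = 16 + 8 + 4 + 1 (binary 11101)
  Repeated squaring mod 59: 11^1 = 11, 11^2 = 3, 11^4 = 9, 11^8 = 22, 11^16 = 12
  11^29 = 11^16 * 11^8 * 11^4 * 11^1 = 12 * 22 * 9 * 11 mod 59
    12 * 22 = 264 = 28 mod 59
    28 * 9 = 252 = 16 mod 59
    16 * 11 = 176 = 58 mod 59
  11^29 = 58 mod 59
Result 58 = p - 1 = -1 mod 59: 11 is a quadratic non-residue mod 59. As a residue in [0, p-1] the value is 58.
11^29 mod 59 = 58

58


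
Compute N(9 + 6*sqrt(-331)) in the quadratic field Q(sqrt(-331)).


N(a + b*sqrt(d)) = a^2 - d*b^2
= (9)^2 - (-331)*(6)^2
= 81 + 11916
= 11997

11997


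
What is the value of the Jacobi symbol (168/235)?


Compute (168/235) via quadratic reciprocity:
  pull out 2: (2/235) = -1  (since 235 mod 8 = 3)
  pull out 2: (2/235) = -1  (since 235 mod 8 = 3)
  pull out 2: (2/235) = -1  (since 235 mod 8 = 3)
  reciprocity: (21/235) -> +(235/21)
  reduce: (4/21)
  pull out 2: (2/21) = -1  (since 21 mod 8 = 5)
  pull out 2: (2/21) = -1  (since 21 mod 8 = 5)
  (1/21) = 1
Product of signs = -1

-1


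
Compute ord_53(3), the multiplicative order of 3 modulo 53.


We want ord_53(3), the smallest k >= 1 with 3^k = 1 mod 53.
n = 53 = 53, phi(53) = 52; the order divides phi(n).
Divisors of 52: 1, 2, 4, 13, 26, 52
Repeated squaring mod 53: 3^1 = 3, 3^2 = 9, 3^4 = 28, 3^8 = 42, 3^16 = 15, 3^32 = 13
Test divisors in increasing order:
  k=1: 3^1 = 3 mod 53
  k=2: 3^2 = 9 mod 53
  k=4: 3^4 = 28 mod 53
  k=13: 3^13 = 42 * 28 * 3 = 30 mod 53
  k=26: 3^26 = 15 * 42 * 9 = 52 mod 53
  k=52: 3^52 = 13 * 15 * 28 = 1 mod 53  <- first divisor giving 1
Order = 52

52
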